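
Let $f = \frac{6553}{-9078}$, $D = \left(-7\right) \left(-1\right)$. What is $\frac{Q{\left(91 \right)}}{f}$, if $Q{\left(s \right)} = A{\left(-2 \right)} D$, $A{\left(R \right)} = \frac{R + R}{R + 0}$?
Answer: $- \frac{127092}{6553} \approx -19.394$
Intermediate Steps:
$D = 7$
$A{\left(R \right)} = 2$ ($A{\left(R \right)} = \frac{2 R}{R} = 2$)
$f = - \frac{6553}{9078}$ ($f = 6553 \left(- \frac{1}{9078}\right) = - \frac{6553}{9078} \approx -0.72186$)
$Q{\left(s \right)} = 14$ ($Q{\left(s \right)} = 2 \cdot 7 = 14$)
$\frac{Q{\left(91 \right)}}{f} = \frac{14}{- \frac{6553}{9078}} = 14 \left(- \frac{9078}{6553}\right) = - \frac{127092}{6553}$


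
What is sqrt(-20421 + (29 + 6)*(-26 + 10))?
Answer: I*sqrt(20981) ≈ 144.85*I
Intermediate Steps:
sqrt(-20421 + (29 + 6)*(-26 + 10)) = sqrt(-20421 + 35*(-16)) = sqrt(-20421 - 560) = sqrt(-20981) = I*sqrt(20981)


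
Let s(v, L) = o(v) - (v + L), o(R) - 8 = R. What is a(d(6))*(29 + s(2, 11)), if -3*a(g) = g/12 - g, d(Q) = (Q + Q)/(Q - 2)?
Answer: 143/6 ≈ 23.833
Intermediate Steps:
o(R) = 8 + R
d(Q) = 2*Q/(-2 + Q) (d(Q) = (2*Q)/(-2 + Q) = 2*Q/(-2 + Q))
s(v, L) = 8 - L (s(v, L) = (8 + v) - (v + L) = (8 + v) - (L + v) = (8 + v) + (-L - v) = 8 - L)
a(g) = 11*g/36 (a(g) = -(g/12 - g)/3 = -(-11)*g/36 = 11*g/36)
a(d(6))*(29 + s(2, 11)) = (11*(2*6/(-2 + 6))/36)*(29 + (8 - 1*11)) = (11*(2*6/4)/36)*(29 + (8 - 11)) = (11*(2*6*(1/4))/36)*(29 - 3) = ((11/36)*3)*26 = (11/12)*26 = 143/6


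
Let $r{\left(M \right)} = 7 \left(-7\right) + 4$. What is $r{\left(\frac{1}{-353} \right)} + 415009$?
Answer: $414964$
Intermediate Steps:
$r{\left(M \right)} = -45$ ($r{\left(M \right)} = -49 + 4 = -45$)
$r{\left(\frac{1}{-353} \right)} + 415009 = -45 + 415009 = 414964$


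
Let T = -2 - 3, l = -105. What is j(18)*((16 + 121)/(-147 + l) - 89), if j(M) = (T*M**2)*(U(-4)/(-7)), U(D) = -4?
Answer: 4061700/49 ≈ 82892.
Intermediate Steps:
T = -5
j(M) = -20*M**2/7 (j(M) = (-5*M**2)*(-4/(-7)) = (-5*M**2)*(-4*(-1/7)) = -5*M**2*(4/7) = -20*M**2/7)
j(18)*((16 + 121)/(-147 + l) - 89) = (-20/7*18**2)*((16 + 121)/(-147 - 105) - 89) = (-20/7*324)*(137/(-252) - 89) = -6480*(137*(-1/252) - 89)/7 = -6480*(-137/252 - 89)/7 = -6480/7*(-22565/252) = 4061700/49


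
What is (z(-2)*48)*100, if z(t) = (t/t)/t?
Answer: -2400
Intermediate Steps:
z(t) = 1/t
(z(-2)*48)*100 = (48/(-2))*100 = -½*48*100 = -24*100 = -2400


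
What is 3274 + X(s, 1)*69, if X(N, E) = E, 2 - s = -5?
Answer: 3343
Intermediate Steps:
s = 7 (s = 2 - 1*(-5) = 2 + 5 = 7)
3274 + X(s, 1)*69 = 3274 + 1*69 = 3274 + 69 = 3343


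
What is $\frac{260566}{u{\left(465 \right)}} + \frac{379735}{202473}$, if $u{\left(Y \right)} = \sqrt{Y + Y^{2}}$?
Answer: $\frac{379735}{202473} + \frac{130283 \sqrt{216690}}{108345} \approx 561.63$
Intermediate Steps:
$\frac{260566}{u{\left(465 \right)}} + \frac{379735}{202473} = \frac{260566}{\sqrt{465 \left(1 + 465\right)}} + \frac{379735}{202473} = \frac{260566}{\sqrt{465 \cdot 466}} + 379735 \cdot \frac{1}{202473} = \frac{260566}{\sqrt{216690}} + \frac{379735}{202473} = 260566 \frac{\sqrt{216690}}{216690} + \frac{379735}{202473} = \frac{130283 \sqrt{216690}}{108345} + \frac{379735}{202473} = \frac{379735}{202473} + \frac{130283 \sqrt{216690}}{108345}$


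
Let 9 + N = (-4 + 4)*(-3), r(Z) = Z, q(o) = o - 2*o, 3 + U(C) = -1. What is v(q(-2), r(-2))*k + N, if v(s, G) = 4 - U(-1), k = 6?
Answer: 39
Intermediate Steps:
U(C) = -4 (U(C) = -3 - 1 = -4)
q(o) = -o
N = -9 (N = -9 + (-4 + 4)*(-3) = -9 + 0*(-3) = -9 + 0 = -9)
v(s, G) = 8 (v(s, G) = 4 - 1*(-4) = 4 + 4 = 8)
v(q(-2), r(-2))*k + N = 8*6 - 9 = 48 - 9 = 39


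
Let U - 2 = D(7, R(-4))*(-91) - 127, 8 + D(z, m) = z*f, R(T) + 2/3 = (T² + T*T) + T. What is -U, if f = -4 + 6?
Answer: 671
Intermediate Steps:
f = 2
R(T) = -⅔ + T + 2*T² (R(T) = -⅔ + ((T² + T*T) + T) = -⅔ + ((T² + T²) + T) = -⅔ + (2*T² + T) = -⅔ + (T + 2*T²) = -⅔ + T + 2*T²)
D(z, m) = -8 + 2*z (D(z, m) = -8 + z*2 = -8 + 2*z)
U = -671 (U = 2 + ((-8 + 2*7)*(-91) - 127) = 2 + ((-8 + 14)*(-91) - 127) = 2 + (6*(-91) - 127) = 2 + (-546 - 127) = 2 - 673 = -671)
-U = -1*(-671) = 671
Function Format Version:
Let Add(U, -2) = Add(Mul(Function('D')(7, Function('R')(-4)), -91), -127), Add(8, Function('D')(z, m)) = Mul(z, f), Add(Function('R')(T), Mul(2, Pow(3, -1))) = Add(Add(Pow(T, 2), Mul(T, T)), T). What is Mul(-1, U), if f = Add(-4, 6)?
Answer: 671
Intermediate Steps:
f = 2
Function('R')(T) = Add(Rational(-2, 3), T, Mul(2, Pow(T, 2))) (Function('R')(T) = Add(Rational(-2, 3), Add(Add(Pow(T, 2), Mul(T, T)), T)) = Add(Rational(-2, 3), Add(Add(Pow(T, 2), Pow(T, 2)), T)) = Add(Rational(-2, 3), Add(Mul(2, Pow(T, 2)), T)) = Add(Rational(-2, 3), Add(T, Mul(2, Pow(T, 2)))) = Add(Rational(-2, 3), T, Mul(2, Pow(T, 2))))
Function('D')(z, m) = Add(-8, Mul(2, z)) (Function('D')(z, m) = Add(-8, Mul(z, 2)) = Add(-8, Mul(2, z)))
U = -671 (U = Add(2, Add(Mul(Add(-8, Mul(2, 7)), -91), -127)) = Add(2, Add(Mul(Add(-8, 14), -91), -127)) = Add(2, Add(Mul(6, -91), -127)) = Add(2, Add(-546, -127)) = Add(2, -673) = -671)
Mul(-1, U) = Mul(-1, -671) = 671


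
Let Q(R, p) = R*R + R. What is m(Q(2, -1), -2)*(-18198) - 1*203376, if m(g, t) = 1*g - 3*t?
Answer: -421752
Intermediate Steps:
Q(R, p) = R + R² (Q(R, p) = R² + R = R + R²)
m(g, t) = g - 3*t
m(Q(2, -1), -2)*(-18198) - 1*203376 = (2*(1 + 2) - 3*(-2))*(-18198) - 1*203376 = (2*3 + 6)*(-18198) - 203376 = (6 + 6)*(-18198) - 203376 = 12*(-18198) - 203376 = -218376 - 203376 = -421752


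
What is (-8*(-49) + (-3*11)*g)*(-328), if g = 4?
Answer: -85280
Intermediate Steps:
(-8*(-49) + (-3*11)*g)*(-328) = (-8*(-49) - 3*11*4)*(-328) = (392 - 33*4)*(-328) = (392 - 132)*(-328) = 260*(-328) = -85280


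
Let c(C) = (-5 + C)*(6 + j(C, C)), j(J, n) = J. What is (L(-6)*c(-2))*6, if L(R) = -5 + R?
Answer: 1848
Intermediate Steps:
c(C) = (-5 + C)*(6 + C)
(L(-6)*c(-2))*6 = ((-5 - 6)*(-30 - 2 + (-2)**2))*6 = -11*(-30 - 2 + 4)*6 = -11*(-28)*6 = 308*6 = 1848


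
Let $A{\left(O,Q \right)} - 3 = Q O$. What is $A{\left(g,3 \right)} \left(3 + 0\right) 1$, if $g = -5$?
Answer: $-36$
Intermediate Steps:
$A{\left(O,Q \right)} = 3 + O Q$ ($A{\left(O,Q \right)} = 3 + Q O = 3 + O Q$)
$A{\left(g,3 \right)} \left(3 + 0\right) 1 = \left(3 - 15\right) \left(3 + 0\right) 1 = \left(3 - 15\right) 3 \cdot 1 = \left(-12\right) 3 \cdot 1 = \left(-36\right) 1 = -36$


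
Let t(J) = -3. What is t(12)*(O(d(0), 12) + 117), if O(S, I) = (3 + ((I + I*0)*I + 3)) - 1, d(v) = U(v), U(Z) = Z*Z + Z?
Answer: -798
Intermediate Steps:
U(Z) = Z + Z**2 (U(Z) = Z**2 + Z = Z + Z**2)
d(v) = v*(1 + v)
O(S, I) = 5 + I**2 (O(S, I) = (3 + ((I + 0)*I + 3)) - 1 = (3 + (I*I + 3)) - 1 = (3 + (I**2 + 3)) - 1 = (3 + (3 + I**2)) - 1 = (6 + I**2) - 1 = 5 + I**2)
t(12)*(O(d(0), 12) + 117) = -3*((5 + 12**2) + 117) = -3*((5 + 144) + 117) = -3*(149 + 117) = -3*266 = -798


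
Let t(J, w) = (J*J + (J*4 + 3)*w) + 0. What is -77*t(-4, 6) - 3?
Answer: 4771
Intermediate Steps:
t(J, w) = J² + w*(3 + 4*J) (t(J, w) = (J² + (4*J + 3)*w) + 0 = (J² + (3 + 4*J)*w) + 0 = (J² + w*(3 + 4*J)) + 0 = J² + w*(3 + 4*J))
-77*t(-4, 6) - 3 = -77*((-4)² + 3*6 + 4*(-4)*6) - 3 = -77*(16 + 18 - 96) - 3 = -77*(-62) - 3 = 4774 - 3 = 4771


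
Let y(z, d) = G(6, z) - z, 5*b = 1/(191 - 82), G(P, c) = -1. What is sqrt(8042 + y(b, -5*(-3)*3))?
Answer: 2*sqrt(597094370)/545 ≈ 89.672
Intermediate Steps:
b = 1/545 (b = 1/(5*(191 - 82)) = (1/5)/109 = (1/5)*(1/109) = 1/545 ≈ 0.0018349)
y(z, d) = -1 - z
sqrt(8042 + y(b, -5*(-3)*3)) = sqrt(8042 + (-1 - 1*1/545)) = sqrt(8042 + (-1 - 1/545)) = sqrt(8042 - 546/545) = sqrt(4382344/545) = 2*sqrt(597094370)/545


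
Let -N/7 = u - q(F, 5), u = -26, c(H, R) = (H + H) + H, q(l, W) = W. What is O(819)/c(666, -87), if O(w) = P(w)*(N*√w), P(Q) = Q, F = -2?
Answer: 19747*√91/74 ≈ 2545.6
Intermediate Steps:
c(H, R) = 3*H (c(H, R) = 2*H + H = 3*H)
N = 217 (N = -7*(-26 - 1*5) = -7*(-26 - 5) = -7*(-31) = 217)
O(w) = 217*w^(3/2) (O(w) = w*(217*√w) = 217*w^(3/2))
O(819)/c(666, -87) = (217*819^(3/2))/((3*666)) = (217*(2457*√91))/1998 = (533169*√91)*(1/1998) = 19747*√91/74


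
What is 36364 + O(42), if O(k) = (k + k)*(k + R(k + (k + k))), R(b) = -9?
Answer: 39136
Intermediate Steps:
O(k) = 2*k*(-9 + k) (O(k) = (k + k)*(k - 9) = (2*k)*(-9 + k) = 2*k*(-9 + k))
36364 + O(42) = 36364 + 2*42*(-9 + 42) = 36364 + 2*42*33 = 36364 + 2772 = 39136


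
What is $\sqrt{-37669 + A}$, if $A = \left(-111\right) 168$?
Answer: $i \sqrt{56317} \approx 237.31 i$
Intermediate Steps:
$A = -18648$
$\sqrt{-37669 + A} = \sqrt{-37669 - 18648} = \sqrt{-56317} = i \sqrt{56317}$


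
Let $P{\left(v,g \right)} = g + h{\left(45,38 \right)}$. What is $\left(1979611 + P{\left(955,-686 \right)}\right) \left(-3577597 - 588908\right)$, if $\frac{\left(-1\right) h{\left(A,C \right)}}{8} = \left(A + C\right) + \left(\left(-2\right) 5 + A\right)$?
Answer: $-8241267726405$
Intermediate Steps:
$h{\left(A,C \right)} = 80 - 16 A - 8 C$ ($h{\left(A,C \right)} = - 8 \left(\left(A + C\right) + \left(\left(-2\right) 5 + A\right)\right) = - 8 \left(\left(A + C\right) + \left(-10 + A\right)\right) = - 8 \left(-10 + C + 2 A\right) = 80 - 16 A - 8 C$)
$P{\left(v,g \right)} = -944 + g$ ($P{\left(v,g \right)} = g - 944 = -944 + g$)
$\left(1979611 + P{\left(955,-686 \right)}\right) \left(-3577597 - 588908\right) = \left(1979611 - 1630\right) \left(-3577597 - 588908\right) = \left(1979611 - 1630\right) \left(-4166505\right) = 1977981 \left(-4166505\right) = -8241267726405$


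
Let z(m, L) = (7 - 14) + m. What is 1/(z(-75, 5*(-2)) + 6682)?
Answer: 1/6600 ≈ 0.00015152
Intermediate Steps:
z(m, L) = -7 + m
1/(z(-75, 5*(-2)) + 6682) = 1/((-7 - 75) + 6682) = 1/(-82 + 6682) = 1/6600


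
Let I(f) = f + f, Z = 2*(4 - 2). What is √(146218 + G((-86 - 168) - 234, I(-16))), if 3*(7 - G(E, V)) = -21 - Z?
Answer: 10*√13161/3 ≈ 382.40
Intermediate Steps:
Z = 4 (Z = 2*2 = 4)
I(f) = 2*f
G(E, V) = 46/3 (G(E, V) = 7 - (-21 - 1*4)/3 = 7 - (-21 - 4)/3 = 7 - ⅓*(-25) = 7 + 25/3 = 46/3)
√(146218 + G((-86 - 168) - 234, I(-16))) = √(146218 + 46/3) = √(438700/3) = 10*√13161/3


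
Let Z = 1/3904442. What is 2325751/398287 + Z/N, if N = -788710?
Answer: 7162086129640916533/1226513843621458340 ≈ 5.8394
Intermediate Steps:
Z = 1/3904442 ≈ 2.5612e-7
2325751/398287 + Z/N = 2325751/398287 + (1/3904442)/(-788710) = 2325751*(1/398287) + (1/3904442)*(-1/788710) = 2325751/398287 - 1/3079472449820 = 7162086129640916533/1226513843621458340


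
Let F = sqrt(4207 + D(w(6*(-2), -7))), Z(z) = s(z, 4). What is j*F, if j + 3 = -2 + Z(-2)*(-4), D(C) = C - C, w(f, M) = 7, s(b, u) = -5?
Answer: 15*sqrt(4207) ≈ 972.92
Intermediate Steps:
Z(z) = -5
D(C) = 0
F = sqrt(4207) (F = sqrt(4207 + 0) = sqrt(4207) ≈ 64.861)
j = 15 (j = -3 + (-2 - 5*(-4)) = -3 + (-2 + 20) = -3 + 18 = 15)
j*F = 15*sqrt(4207)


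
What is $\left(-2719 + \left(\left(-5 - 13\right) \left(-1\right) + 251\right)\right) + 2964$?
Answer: $514$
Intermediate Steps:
$\left(-2719 + \left(\left(-5 - 13\right) \left(-1\right) + 251\right)\right) + 2964 = \left(-2719 + \left(\left(-18\right) \left(-1\right) + 251\right)\right) + 2964 = \left(-2719 + \left(18 + 251\right)\right) + 2964 = \left(-2719 + 269\right) + 2964 = -2450 + 2964 = 514$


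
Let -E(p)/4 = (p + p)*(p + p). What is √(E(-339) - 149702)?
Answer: I*√1988438 ≈ 1410.1*I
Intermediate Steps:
E(p) = -16*p² (E(p) = -4*(p + p)*(p + p) = -4*2*p*2*p = -16*p²)
√(E(-339) - 149702) = √(-16*(-339)² - 149702) = √(-16*114921 - 149702) = √(-1838736 - 149702) = √(-1988438) = I*√1988438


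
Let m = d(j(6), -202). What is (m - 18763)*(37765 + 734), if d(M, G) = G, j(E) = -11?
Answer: -730133535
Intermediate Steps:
m = -202
(m - 18763)*(37765 + 734) = (-202 - 18763)*(37765 + 734) = -18965*38499 = -730133535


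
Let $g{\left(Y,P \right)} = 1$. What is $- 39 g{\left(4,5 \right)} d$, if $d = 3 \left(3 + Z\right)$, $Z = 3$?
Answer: $-702$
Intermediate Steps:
$d = 18$ ($d = 3 \left(3 + 3\right) = 3 \cdot 6 = 18$)
$- 39 g{\left(4,5 \right)} d = \left(-39\right) 1 \cdot 18 = \left(-39\right) 18 = -702$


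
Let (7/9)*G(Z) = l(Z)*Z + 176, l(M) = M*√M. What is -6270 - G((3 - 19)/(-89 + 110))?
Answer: -45474/7 - 1024*I*√21/7203 ≈ -6496.3 - 0.65147*I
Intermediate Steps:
l(M) = M^(3/2)
G(Z) = 1584/7 + 9*Z^(5/2)/7 (G(Z) = 9*(Z^(3/2)*Z + 176)/7 = 9*(Z^(5/2) + 176)/7 = 9*(176 + Z^(5/2))/7 = 1584/7 + 9*Z^(5/2)/7)
-6270 - G((3 - 19)/(-89 + 110)) = -6270 - (1584/7 + 9*((3 - 19)/(-89 + 110))^(5/2)/7) = -6270 - (1584/7 + 9*(-16/21)^(5/2)/7) = -6270 - (1584/7 + 9*(1024*I*√21/9261)/7) = -6270 - (1584/7 + 1024*I*√21/7203) = -6270 + (-1584/7 - 1024*I*√21/7203) = -45474/7 - 1024*I*√21/7203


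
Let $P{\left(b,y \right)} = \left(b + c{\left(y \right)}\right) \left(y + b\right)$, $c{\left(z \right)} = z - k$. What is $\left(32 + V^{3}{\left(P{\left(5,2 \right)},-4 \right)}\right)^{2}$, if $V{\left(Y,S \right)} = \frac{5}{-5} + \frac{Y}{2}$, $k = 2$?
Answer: $\frac{1309933249}{64} \approx 2.0468 \cdot 10^{7}$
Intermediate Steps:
$c{\left(z \right)} = -2 + z$ ($c{\left(z \right)} = z - 2 = -2 + z$)
$P{\left(b,y \right)} = \left(b + y\right) \left(-2 + b + y\right)$ ($P{\left(b,y \right)} = \left(b + \left(-2 + y\right)\right) \left(y + b\right) = \left(-2 + b + y\right) \left(b + y\right) = \left(b + y\right) \left(-2 + b + y\right)$)
$V{\left(Y,S \right)} = -1 + \frac{Y}{2}$ ($V{\left(Y,S \right)} = 5 \left(- \frac{1}{5}\right) + Y \frac{1}{2} = -1 + \frac{Y}{2}$)
$\left(32 + V^{3}{\left(P{\left(5,2 \right)},-4 \right)}\right)^{2} = \left(32 + \left(-1 + \frac{5^{2} + 5 \cdot 2 + 5 \left(-2 + 2\right) + 2 \left(-2 + 2\right)}{2}\right)^{3}\right)^{2} = \left(32 + \left(-1 + \frac{25 + 10 + 5 \cdot 0 + 2 \cdot 0}{2}\right)^{3}\right)^{2} = \left(32 + \left(-1 + \frac{25 + 10 + 0 + 0}{2}\right)^{3}\right)^{2} = \left(32 + \left(-1 + \frac{1}{2} \cdot 35\right)^{3}\right)^{2} = \left(32 + \left(-1 + \frac{35}{2}\right)^{3}\right)^{2} = \left(32 + \left(\frac{33}{2}\right)^{3}\right)^{2} = \left(32 + \frac{35937}{8}\right)^{2} = \left(\frac{36193}{8}\right)^{2} = \frac{1309933249}{64}$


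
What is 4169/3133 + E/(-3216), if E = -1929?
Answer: 6483687/3358576 ≈ 1.9305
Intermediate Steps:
4169/3133 + E/(-3216) = 4169/3133 - 1929/(-3216) = 4169*(1/3133) - 1929*(-1/3216) = 4169/3133 + 643/1072 = 6483687/3358576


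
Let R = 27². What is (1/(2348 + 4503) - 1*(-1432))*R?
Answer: 7151951457/6851 ≈ 1.0439e+6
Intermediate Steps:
R = 729
(1/(2348 + 4503) - 1*(-1432))*R = (1/(2348 + 4503) - 1*(-1432))*729 = (1/6851 + 1432)*729 = (9810633/6851)*729 = 7151951457/6851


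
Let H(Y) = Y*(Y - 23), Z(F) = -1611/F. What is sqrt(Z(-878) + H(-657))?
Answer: 3*sqrt(38266838922)/878 ≈ 668.40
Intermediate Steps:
H(Y) = Y*(-23 + Y)
sqrt(Z(-878) + H(-657)) = sqrt(-1611/(-878) - 657*(-23 - 657)) = sqrt(-1611*(-1/878) - 657*(-680)) = sqrt(1611/878 + 446760) = sqrt(392256891/878) = 3*sqrt(38266838922)/878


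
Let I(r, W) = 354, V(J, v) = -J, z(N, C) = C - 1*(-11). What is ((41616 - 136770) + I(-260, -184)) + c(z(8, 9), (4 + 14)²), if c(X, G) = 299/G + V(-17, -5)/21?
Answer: -215002471/2268 ≈ -94798.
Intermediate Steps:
z(N, C) = 11 + C (z(N, C) = C + 11 = 11 + C)
c(X, G) = 17/21 + 299/G (c(X, G) = 299/G - 1*(-17)/21 = 299/G + 17*(1/21) = 299/G + 17/21 = 17/21 + 299/G)
((41616 - 136770) + I(-260, -184)) + c(z(8, 9), (4 + 14)²) = ((41616 - 136770) + 354) + (17/21 + 299/((4 + 14)²)) = (-95154 + 354) + (17/21 + 299/(18²)) = -94800 + (17/21 + 299/324) = -94800 + 3929/2268 = -215002471/2268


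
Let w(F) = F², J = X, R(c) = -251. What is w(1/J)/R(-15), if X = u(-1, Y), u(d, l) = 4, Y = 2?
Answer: -1/4016 ≈ -0.00024900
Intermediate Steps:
X = 4
J = 4
w(1/J)/R(-15) = (1/4)²/(-251) = (¼)²*(-1/251) = (1/16)*(-1/251) = -1/4016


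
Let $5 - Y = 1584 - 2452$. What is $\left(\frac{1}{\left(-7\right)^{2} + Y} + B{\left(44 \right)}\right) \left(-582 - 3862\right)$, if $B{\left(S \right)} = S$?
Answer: $- \frac{90144318}{461} \approx -1.9554 \cdot 10^{5}$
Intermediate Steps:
$Y = 873$ ($Y = 5 - \left(1584 - 2452\right) = 5 - -868 = 5 + 868 = 873$)
$\left(\frac{1}{\left(-7\right)^{2} + Y} + B{\left(44 \right)}\right) \left(-582 - 3862\right) = \left(\frac{1}{\left(-7\right)^{2} + 873} + 44\right) \left(-582 - 3862\right) = \left(\frac{1}{49 + 873} + 44\right) \left(-4444\right) = \left(\frac{1}{922} + 44\right) \left(-4444\right) = \frac{40569}{922} \left(-4444\right) = - \frac{90144318}{461}$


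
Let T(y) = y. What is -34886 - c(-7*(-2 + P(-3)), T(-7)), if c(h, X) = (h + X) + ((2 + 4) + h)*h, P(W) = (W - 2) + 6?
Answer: -34977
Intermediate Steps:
P(W) = 4 + W (P(W) = (-2 + W) + 6 = 4 + W)
c(h, X) = X + h + h*(6 + h) (c(h, X) = (X + h) + (6 + h)*h = (X + h) + h*(6 + h) = X + h + h*(6 + h))
-34886 - c(-7*(-2 + P(-3)), T(-7)) = -34886 - (-7 + (-7*(-2 + (4 - 3)))² + 7*(-7*(-2 + (4 - 3)))) = -34886 - (-7 + (-7*(-2 + 1))² + 7*(-7*(-2 + 1))) = -34886 - (-7 + (-7*(-1))² + 7*(-7*(-1))) = -34886 - (-7 + 7² + 7*7) = -34886 - (-7 + 49 + 49) = -34886 - 1*91 = -34886 - 91 = -34977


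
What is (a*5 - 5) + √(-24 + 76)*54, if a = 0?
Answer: -5 + 108*√13 ≈ 384.40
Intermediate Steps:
(a*5 - 5) + √(-24 + 76)*54 = (0*5 - 5) + √(-24 + 76)*54 = (0 - 5) + √52*54 = -5 + (2*√13)*54 = -5 + 108*√13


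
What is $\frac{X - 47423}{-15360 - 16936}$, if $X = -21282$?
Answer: $\frac{68705}{32296} \approx 2.1274$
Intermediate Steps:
$\frac{X - 47423}{-15360 - 16936} = \frac{-21282 - 47423}{-15360 - 16936} = - \frac{68705}{-32296} = \left(-68705\right) \left(- \frac{1}{32296}\right) = \frac{68705}{32296}$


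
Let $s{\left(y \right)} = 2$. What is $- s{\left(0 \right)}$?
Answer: $-2$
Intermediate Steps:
$- s{\left(0 \right)} = \left(-1\right) 2 = -2$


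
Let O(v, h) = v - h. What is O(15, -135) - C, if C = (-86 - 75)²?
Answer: -25771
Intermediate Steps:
C = 25921 (C = (-161)² = 25921)
O(15, -135) - C = (15 - 1*(-135)) - 1*25921 = (15 + 135) - 25921 = 150 - 25921 = -25771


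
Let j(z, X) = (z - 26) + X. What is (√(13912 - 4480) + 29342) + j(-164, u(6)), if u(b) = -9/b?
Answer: 58301/2 + 6*√262 ≈ 29248.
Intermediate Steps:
j(z, X) = -26 + X + z (j(z, X) = (-26 + z) + X = -26 + X + z)
(√(13912 - 4480) + 29342) + j(-164, u(6)) = (√(13912 - 4480) + 29342) + (-26 - 9/6 - 164) = (√9432 + 29342) + (-26 - 9*⅙ - 164) = (6*√262 + 29342) + (-26 - 3/2 - 164) = (29342 + 6*√262) - 383/2 = 58301/2 + 6*√262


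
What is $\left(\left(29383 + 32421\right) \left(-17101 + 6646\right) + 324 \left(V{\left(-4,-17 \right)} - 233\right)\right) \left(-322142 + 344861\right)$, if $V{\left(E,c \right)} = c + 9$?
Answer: $-14681901659976$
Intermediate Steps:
$V{\left(E,c \right)} = 9 + c$
$\left(\left(29383 + 32421\right) \left(-17101 + 6646\right) + 324 \left(V{\left(-4,-17 \right)} - 233\right)\right) \left(-322142 + 344861\right) = \left(\left(29383 + 32421\right) \left(-17101 + 6646\right) + 324 \left(\left(9 - 17\right) - 233\right)\right) \left(-322142 + 344861\right) = \left(61804 \left(-10455\right) + 324 \left(-8 - 233\right)\right) 22719 = \left(-646160820 + 324 \left(-241\right)\right) 22719 = \left(-646160820 - 78084\right) 22719 = \left(-646238904\right) 22719 = -14681901659976$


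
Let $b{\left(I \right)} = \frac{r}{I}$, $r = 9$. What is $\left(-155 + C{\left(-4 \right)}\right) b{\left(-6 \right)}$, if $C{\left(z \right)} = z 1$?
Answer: $\frac{477}{2} \approx 238.5$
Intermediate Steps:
$C{\left(z \right)} = z$
$b{\left(I \right)} = \frac{9}{I}$
$\left(-155 + C{\left(-4 \right)}\right) b{\left(-6 \right)} = \left(-155 - 4\right) \frac{9}{-6} = - 159 \cdot 9 \left(- \frac{1}{6}\right) = \left(-159\right) \left(- \frac{3}{2}\right) = \frac{477}{2}$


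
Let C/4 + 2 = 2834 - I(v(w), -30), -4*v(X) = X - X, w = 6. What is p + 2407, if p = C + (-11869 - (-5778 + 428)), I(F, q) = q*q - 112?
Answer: 4064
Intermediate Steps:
v(X) = 0 (v(X) = -(X - X)/4 = -¼*0 = 0)
I(F, q) = -112 + q² (I(F, q) = q² - 112 = -112 + q²)
C = 8176 (C = -8 + 4*(2834 - (-112 + (-30)²)) = -8 + 4*(2834 - (-112 + 900)) = -8 + 4*(2834 - 1*788) = -8 + 4*(2834 - 788) = -8 + 4*2046 = -8 + 8184 = 8176)
p = 1657 (p = 8176 + (-11869 - (-5778 + 428)) = 8176 + (-11869 - 1*(-5350)) = 8176 + (-11869 + 5350) = 8176 - 6519 = 1657)
p + 2407 = 1657 + 2407 = 4064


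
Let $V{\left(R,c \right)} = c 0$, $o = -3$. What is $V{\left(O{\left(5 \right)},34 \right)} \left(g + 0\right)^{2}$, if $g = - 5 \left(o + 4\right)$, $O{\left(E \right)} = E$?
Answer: $0$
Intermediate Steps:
$V{\left(R,c \right)} = 0$
$g = -5$ ($g = - 5 \left(-3 + 4\right) = \left(-5\right) 1 = -5$)
$V{\left(O{\left(5 \right)},34 \right)} \left(g + 0\right)^{2} = 0 \left(-5 + 0\right)^{2} = 0 \left(-5\right)^{2} = 0 \cdot 25 = 0$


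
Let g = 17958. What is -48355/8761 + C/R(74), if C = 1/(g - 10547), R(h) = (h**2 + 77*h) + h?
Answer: -4030820954679/730307568208 ≈ -5.5193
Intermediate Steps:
R(h) = h**2 + 78*h
C = 1/7411 (C = 1/(17958 - 10547) = 1/7411 ≈ 0.00013493)
-48355/8761 + C/R(74) = -48355/8761 + 1/(7411*((74*(78 + 74)))) = -48355*1/8761 + 1/(7411*((74*152))) = -48355/8761 + (1/7411)/11248 = -48355/8761 + (1/7411)*(1/11248) = -48355/8761 + 1/83358928 = -4030820954679/730307568208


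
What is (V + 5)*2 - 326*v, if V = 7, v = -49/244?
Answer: 10915/122 ≈ 89.467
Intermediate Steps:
v = -49/244 (v = -49*1/244 = -49/244 ≈ -0.20082)
(V + 5)*2 - 326*v = (7 + 5)*2 - 326*(-49/244) = 12*2 + 7987/122 = 24 + 7987/122 = 10915/122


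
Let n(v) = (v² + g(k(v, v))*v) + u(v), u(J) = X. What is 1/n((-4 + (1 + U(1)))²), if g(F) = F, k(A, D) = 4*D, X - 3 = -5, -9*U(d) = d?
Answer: 6561/3060158 ≈ 0.0021440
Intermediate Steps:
U(d) = -d/9
X = -2 (X = 3 - 5 = -2)
u(J) = -2
n(v) = -2 + 5*v² (n(v) = (v² + (4*v)*v) - 2 = (v² + 4*v²) - 2 = 5*v² - 2 = -2 + 5*v²)
1/n((-4 + (1 + U(1)))²) = 1/(-2 + 5*((-4 + (1 - ⅑*1))²)²) = 1/(-2 + 5*((-4 + (1 - ⅑))²)²) = 1/(-2 + 5*((-4 + 8/9)²)²) = 1/(-2 + 5*((-28/9)²)²) = 1/(-2 + 5*(784/81)²) = 1/(-2 + 5*(614656/6561)) = 1/(-2 + 3073280/6561) = 1/(3060158/6561) = 6561/3060158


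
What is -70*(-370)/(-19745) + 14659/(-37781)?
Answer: -253593971/149197169 ≈ -1.6997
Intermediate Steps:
-70*(-370)/(-19745) + 14659/(-37781) = 25900*(-1/19745) + 14659*(-1/37781) = -5180/3949 - 14659/37781 = -253593971/149197169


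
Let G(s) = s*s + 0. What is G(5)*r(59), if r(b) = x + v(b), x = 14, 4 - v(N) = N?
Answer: -1025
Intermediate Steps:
v(N) = 4 - N
r(b) = 18 - b (r(b) = 14 + (4 - b) = 18 - b)
G(s) = s² (G(s) = s² + 0 = s²)
G(5)*r(59) = 5²*(18 - 1*59) = 25*(18 - 59) = 25*(-41) = -1025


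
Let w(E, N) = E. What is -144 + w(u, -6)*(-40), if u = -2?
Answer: -64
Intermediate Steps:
-144 + w(u, -6)*(-40) = -144 - 2*(-40) = -144 + 80 = -64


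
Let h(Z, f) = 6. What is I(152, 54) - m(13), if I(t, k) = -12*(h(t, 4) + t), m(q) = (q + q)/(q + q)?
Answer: -1897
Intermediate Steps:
m(q) = 1 (m(q) = (2*q)/((2*q)) = (2*q)*(1/(2*q)) = 1)
I(t, k) = -72 - 12*t (I(t, k) = -12*(6 + t) = -72 - 12*t)
I(152, 54) - m(13) = (-72 - 12*152) - 1*1 = (-72 - 1824) - 1 = -1896 - 1 = -1897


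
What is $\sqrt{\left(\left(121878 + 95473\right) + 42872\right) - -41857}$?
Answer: $32 \sqrt{295} \approx 549.62$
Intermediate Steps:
$\sqrt{\left(\left(121878 + 95473\right) + 42872\right) - -41857} = \sqrt{\left(217351 + 42872\right) + \left(42000 - 143\right)} = \sqrt{260223 + 41857} = \sqrt{302080} = 32 \sqrt{295}$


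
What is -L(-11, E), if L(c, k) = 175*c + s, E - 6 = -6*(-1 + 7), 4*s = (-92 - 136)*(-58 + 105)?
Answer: 4604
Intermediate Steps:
s = -2679 (s = ((-92 - 136)*(-58 + 105))/4 = (-228*47)/4 = (¼)*(-10716) = -2679)
E = -30 (E = 6 - 6*(-1 + 7) = 6 - 6*6 = 6 - 36 = -30)
L(c, k) = -2679 + 175*c (L(c, k) = 175*c - 2679 = -2679 + 175*c)
-L(-11, E) = -(-2679 + 175*(-11)) = -(-2679 - 1925) = -1*(-4604) = 4604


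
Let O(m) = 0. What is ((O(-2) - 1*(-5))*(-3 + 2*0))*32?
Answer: -480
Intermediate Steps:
((O(-2) - 1*(-5))*(-3 + 2*0))*32 = ((0 - 1*(-5))*(-3 + 2*0))*32 = ((0 + 5)*(-3 + 0))*32 = (5*(-3))*32 = -15*32 = -480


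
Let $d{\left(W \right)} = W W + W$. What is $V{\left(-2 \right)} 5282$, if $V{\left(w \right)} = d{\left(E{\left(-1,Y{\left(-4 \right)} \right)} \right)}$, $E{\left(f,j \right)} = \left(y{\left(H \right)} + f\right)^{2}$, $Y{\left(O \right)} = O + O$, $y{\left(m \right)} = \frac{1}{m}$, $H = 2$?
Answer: $\frac{13205}{8} \approx 1650.6$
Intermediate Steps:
$Y{\left(O \right)} = 2 O$
$E{\left(f,j \right)} = \left(\frac{1}{2} + f\right)^{2}$
$d{\left(W \right)} = W + W^{2}$ ($d{\left(W \right)} = W^{2} + W = W + W^{2}$)
$V{\left(w \right)} = \frac{5}{16}$ ($V{\left(w \right)} = \frac{\left(1 + 2 \left(-1\right)\right)^{2}}{4} \left(1 + \frac{\left(1 + 2 \left(-1\right)\right)^{2}}{4}\right) = \frac{\left(1 - 2\right)^{2}}{4} \left(1 + \frac{\left(1 - 2\right)^{2}}{4}\right) = \frac{\left(-1\right)^{2}}{4} \left(1 + \frac{\left(-1\right)^{2}}{4}\right) = \frac{1}{4} \cdot 1 \left(1 + \frac{1}{4} \cdot 1\right) = \frac{1 + \frac{1}{4}}{4} = \frac{1}{4} \cdot \frac{5}{4} = \frac{5}{16}$)
$V{\left(-2 \right)} 5282 = \frac{5}{16} \cdot 5282 = \frac{13205}{8}$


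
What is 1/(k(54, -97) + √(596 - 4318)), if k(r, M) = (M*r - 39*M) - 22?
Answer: -1477/2185251 - I*√3722/2185251 ≈ -0.0006759 - 2.7918e-5*I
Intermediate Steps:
k(r, M) = -22 - 39*M + M*r (k(r, M) = (-39*M + M*r) - 22 = -22 - 39*M + M*r)
1/(k(54, -97) + √(596 - 4318)) = 1/((-22 - 39*(-97) - 97*54) + √(596 - 4318)) = 1/((-22 + 3783 - 5238) + √(-3722)) = 1/(-1477 + I*√3722)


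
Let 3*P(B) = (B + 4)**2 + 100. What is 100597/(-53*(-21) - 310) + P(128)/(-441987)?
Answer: 10259509765/81903591 ≈ 125.26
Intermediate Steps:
P(B) = 100/3 + (4 + B)**2/3 (P(B) = ((B + 4)**2 + 100)/3 = ((4 + B)**2 + 100)/3 = (100 + (4 + B)**2)/3 = 100/3 + (4 + B)**2/3)
100597/(-53*(-21) - 310) + P(128)/(-441987) = 100597/(-53*(-21) - 310) + (100/3 + (4 + 128)**2/3)/(-441987) = 100597/(1113 - 310) + (100/3 + (1/3)*132**2)*(-1/441987) = 100597/803 + (100/3 + (1/3)*17424)*(-1/441987) = 100597*(1/803) + (100/3 + 5808)*(-1/441987) = 100597/803 + (17524/3)*(-1/441987) = 100597/803 - 1348/101997 = 10259509765/81903591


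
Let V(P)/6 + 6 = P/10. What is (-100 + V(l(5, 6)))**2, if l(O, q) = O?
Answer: 17689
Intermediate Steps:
V(P) = -36 + 3*P/5 (V(P) = -36 + 6*(P/10) = -36 + 3*P/5)
(-100 + V(l(5, 6)))**2 = (-100 + (-36 + (3/5)*5))**2 = (-100 + (-36 + 3))**2 = (-100 - 33)**2 = (-133)**2 = 17689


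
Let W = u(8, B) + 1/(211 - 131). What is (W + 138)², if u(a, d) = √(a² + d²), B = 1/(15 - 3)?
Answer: 1100819929/57600 + 11041*√9217/480 ≈ 21320.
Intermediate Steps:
B = 1/12 ≈ 0.083333
W = 1/80 + √9217/12 (W = √(8² + (1/12)²) + 1/(211 - 131) = √(64 + 1/144) + 1/80 = √(9217/144) + 1/80 = √9217/12 + 1/80 = 1/80 + √9217/12 ≈ 8.0129)
(W + 138)² = ((1/80 + √9217/12) + 138)² = (11041/80 + √9217/12)²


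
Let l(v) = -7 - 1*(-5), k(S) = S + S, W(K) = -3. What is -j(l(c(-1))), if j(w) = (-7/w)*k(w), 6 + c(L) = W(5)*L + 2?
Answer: 14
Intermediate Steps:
k(S) = 2*S
c(L) = -4 - 3*L (c(L) = -6 + (-3*L + 2) = -6 + (2 - 3*L) = -4 - 3*L)
l(v) = -2 (l(v) = -7 + 5 = -2)
j(w) = -14 (j(w) = (-7/w)*(2*w) = -14)
-j(l(c(-1))) = -1*(-14) = 14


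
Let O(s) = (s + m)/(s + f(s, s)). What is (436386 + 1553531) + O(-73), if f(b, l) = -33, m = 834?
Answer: 210930441/106 ≈ 1.9899e+6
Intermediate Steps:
O(s) = (834 + s)/(-33 + s) (O(s) = (s + 834)/(s - 33) = (834 + s)/(-33 + s))
(436386 + 1553531) + O(-73) = (436386 + 1553531) + (834 - 73)/(-33 - 73) = 1989917 + 761/(-106) = 1989917 - 1/106*761 = 1989917 - 761/106 = 210930441/106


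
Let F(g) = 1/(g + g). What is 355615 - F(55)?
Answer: 39117649/110 ≈ 3.5562e+5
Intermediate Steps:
F(g) = 1/(2*g)
355615 - F(55) = 355615 - 1/(2*55) = 355615 - 1*1/110 = 355615 - 1/110 = 39117649/110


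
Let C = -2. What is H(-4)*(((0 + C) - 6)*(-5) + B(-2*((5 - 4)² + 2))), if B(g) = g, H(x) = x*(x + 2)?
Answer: 272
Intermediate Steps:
H(x) = x*(2 + x)
H(-4)*(((0 + C) - 6)*(-5) + B(-2*((5 - 4)² + 2))) = (-4*(2 - 4))*(((0 - 2) - 6)*(-5) - 2*((5 - 4)² + 2)) = (-4*(-2))*((-2 - 6)*(-5) - 2*(1² + 2)) = 8*(-8*(-5) - 2*(1 + 2)) = 8*(40 - 2*3) = 8*(40 - 6) = 8*34 = 272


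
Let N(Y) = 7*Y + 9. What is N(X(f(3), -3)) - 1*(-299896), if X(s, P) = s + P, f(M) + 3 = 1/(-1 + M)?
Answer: 599733/2 ≈ 2.9987e+5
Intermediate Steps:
f(M) = -3 + 1/(-1 + M)
X(s, P) = P + s
N(Y) = 9 + 7*Y
N(X(f(3), -3)) - 1*(-299896) = (9 + 7*(-3 + (4 - 3*3)/(-1 + 3))) - 1*(-299896) = (9 + 7*(-3 + (4 - 9)/2)) + 299896 = (9 + 7*(-3 + (½)*(-5))) + 299896 = (9 + 7*(-3 - 5/2)) + 299896 = (9 + 7*(-11/2)) + 299896 = (9 - 77/2) + 299896 = -59/2 + 299896 = 599733/2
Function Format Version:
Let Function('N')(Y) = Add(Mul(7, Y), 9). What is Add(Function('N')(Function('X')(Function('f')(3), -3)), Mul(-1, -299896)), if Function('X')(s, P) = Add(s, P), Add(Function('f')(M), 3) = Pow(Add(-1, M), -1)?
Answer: Rational(599733, 2) ≈ 2.9987e+5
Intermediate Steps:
Function('f')(M) = Add(-3, Pow(Add(-1, M), -1))
Function('X')(s, P) = Add(P, s)
Function('N')(Y) = Add(9, Mul(7, Y))
Add(Function('N')(Function('X')(Function('f')(3), -3)), Mul(-1, -299896)) = Add(Add(9, Mul(7, Add(-3, Mul(Pow(Add(-1, 3), -1), Add(4, Mul(-3, 3)))))), Mul(-1, -299896)) = Add(Add(9, Mul(7, Add(-3, Mul(Pow(2, -1), Add(4, -9))))), 299896) = Add(Add(9, Mul(7, Add(-3, Mul(Rational(1, 2), -5)))), 299896) = Add(Add(9, Mul(7, Add(-3, Rational(-5, 2)))), 299896) = Add(Add(9, Mul(7, Rational(-11, 2))), 299896) = Add(Add(9, Rational(-77, 2)), 299896) = Add(Rational(-59, 2), 299896) = Rational(599733, 2)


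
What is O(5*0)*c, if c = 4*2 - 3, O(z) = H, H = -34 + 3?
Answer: -155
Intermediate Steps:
H = -31
O(z) = -31
c = 5 (c = 8 - 3 = 5)
O(5*0)*c = -31*5 = -155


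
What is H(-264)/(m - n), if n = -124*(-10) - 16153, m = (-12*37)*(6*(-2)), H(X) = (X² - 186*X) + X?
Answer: 39512/6747 ≈ 5.8562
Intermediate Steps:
H(X) = X² - 185*X
m = 5328 (m = -444*(-12) = 5328)
n = -14913 (n = 1240 - 16153 = -14913)
H(-264)/(m - n) = (-264*(-185 - 264))/(5328 - 1*(-14913)) = (-264*(-449))/(5328 + 14913) = 118536/20241 = 118536*(1/20241) = 39512/6747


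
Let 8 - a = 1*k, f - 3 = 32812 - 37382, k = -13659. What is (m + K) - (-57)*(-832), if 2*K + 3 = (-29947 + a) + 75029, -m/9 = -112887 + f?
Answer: 1039035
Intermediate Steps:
f = -4567 (f = 3 + (32812 - 37382) = 3 - 4570 = -4567)
a = 13667 (a = 8 - (-13659) = 8 - 1*(-13659) = 8 + 13659 = 13667)
m = 1057086 (m = -9*(-112887 - 4567) = -9*(-117454) = 1057086)
K = 29373 (K = -3/2 + ((-29947 + 13667) + 75029)/2 = -3/2 + (-16280 + 75029)/2 = -3/2 + (½)*58749 = -3/2 + 58749/2 = 29373)
(m + K) - (-57)*(-832) = (1057086 + 29373) - (-57)*(-832) = 1086459 - 1*47424 = 1086459 - 47424 = 1039035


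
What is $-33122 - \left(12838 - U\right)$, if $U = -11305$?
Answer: $-57265$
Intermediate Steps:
$-33122 - \left(12838 - U\right) = -33122 - \left(12838 - -11305\right) = -33122 - \left(12838 + 11305\right) = -33122 - 24143 = -57265$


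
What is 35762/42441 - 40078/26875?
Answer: -17205736/26525625 ≈ -0.64865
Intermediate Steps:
35762/42441 - 40078/26875 = -17205736/26525625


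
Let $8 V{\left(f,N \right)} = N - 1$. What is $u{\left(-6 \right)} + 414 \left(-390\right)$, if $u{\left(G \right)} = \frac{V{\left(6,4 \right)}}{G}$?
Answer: $- \frac{2583361}{16} \approx -1.6146 \cdot 10^{5}$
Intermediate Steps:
$V{\left(f,N \right)} = - \frac{1}{8} + \frac{N}{8}$ ($V{\left(f,N \right)} = \frac{N - 1}{8} = \frac{-1 + N}{8} = - \frac{1}{8} + \frac{N}{8}$)
$u{\left(G \right)} = \frac{3}{8 G}$ ($u{\left(G \right)} = \frac{- \frac{1}{8} + \frac{1}{8} \cdot 4}{G} = \frac{- \frac{1}{8} + \frac{1}{2}}{G} = \frac{3}{8 G}$)
$u{\left(-6 \right)} + 414 \left(-390\right) = \frac{3}{8 \left(-6\right)} + 414 \left(-390\right) = \frac{3}{8} \left(- \frac{1}{6}\right) - 161460 = - \frac{1}{16} - 161460 = - \frac{2583361}{16}$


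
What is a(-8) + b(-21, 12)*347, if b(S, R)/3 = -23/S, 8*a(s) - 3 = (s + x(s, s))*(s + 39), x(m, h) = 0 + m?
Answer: 60397/56 ≈ 1078.5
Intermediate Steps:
x(m, h) = m
a(s) = 3/8 + s*(39 + s)/4 (a(s) = 3/8 + ((s + s)*(s + 39))/8 = 3/8 + ((2*s)*(39 + s))/8 = 3/8 + (2*s*(39 + s))/8 = 3/8 + s*(39 + s)/4)
b(S, R) = -69/S (b(S, R) = 3*(-23/S) = -69/S)
a(-8) + b(-21, 12)*347 = (3/8 + (1/4)*(-8)**2 + (39/4)*(-8)) - 69/(-21)*347 = (3/8 + (1/4)*64 - 78) - 69*(-1/21)*347 = (3/8 + 16 - 78) + (23/7)*347 = -493/8 + 7981/7 = 60397/56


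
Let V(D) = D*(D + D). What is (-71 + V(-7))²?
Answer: 729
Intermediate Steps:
V(D) = 2*D² (V(D) = D*(2*D) = 2*D²)
(-71 + V(-7))² = (-71 + 2*(-7)²)² = (-71 + 2*49)² = (-71 + 98)² = 27² = 729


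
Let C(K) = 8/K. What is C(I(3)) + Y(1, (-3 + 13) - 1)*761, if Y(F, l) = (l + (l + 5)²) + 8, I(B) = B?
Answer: 486287/3 ≈ 1.6210e+5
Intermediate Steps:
Y(F, l) = 8 + l + (5 + l)² (Y(F, l) = (l + (5 + l)²) + 8 = 8 + l + (5 + l)²)
C(I(3)) + Y(1, (-3 + 13) - 1)*761 = 8/3 + (8 + ((-3 + 13) - 1) + (5 + ((-3 + 13) - 1))²)*761 = 8*(⅓) + (8 + (10 - 1) + (5 + (10 - 1))²)*761 = 8/3 + (8 + 9 + (5 + 9)²)*761 = 8/3 + (8 + 9 + 14²)*761 = 8/3 + (8 + 9 + 196)*761 = 8/3 + 213*761 = 8/3 + 162093 = 486287/3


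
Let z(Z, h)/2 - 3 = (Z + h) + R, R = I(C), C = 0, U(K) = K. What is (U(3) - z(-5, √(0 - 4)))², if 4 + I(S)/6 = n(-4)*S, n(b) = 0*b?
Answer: 3009 - 440*I ≈ 3009.0 - 440.0*I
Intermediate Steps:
n(b) = 0
I(S) = -24 (I(S) = -24 + 6*(0*S) = -24 + 6*0 = -24 + 0 = -24)
R = -24
z(Z, h) = -42 + 2*Z + 2*h (z(Z, h) = 6 + 2*((Z + h) - 24) = 6 + 2*(-24 + Z + h) = 6 + (-48 + 2*Z + 2*h) = -42 + 2*Z + 2*h)
(U(3) - z(-5, √(0 - 4)))² = (3 - (-42 + 2*(-5) + 2*√(0 - 4)))² = (3 - (-42 - 10 + 2*√(-4)))² = (3 - (-42 - 10 + 2*(2*I)))² = (3 - (-42 - 10 + 4*I))² = (3 - (-52 + 4*I))² = (3 + (52 - 4*I))² = (55 - 4*I)²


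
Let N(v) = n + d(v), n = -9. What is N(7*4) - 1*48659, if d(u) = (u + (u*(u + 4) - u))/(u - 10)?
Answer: -437564/9 ≈ -48618.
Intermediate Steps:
d(u) = u*(4 + u)/(-10 + u) (d(u) = (u + (u*(4 + u) - u))/(-10 + u) = (u + (-u + u*(4 + u)))/(-10 + u) = (u*(4 + u))/(-10 + u) = u*(4 + u)/(-10 + u))
N(v) = -9 + v*(4 + v)/(-10 + v)
N(7*4) - 1*48659 = (90 + (7*4)² - 35*4)/(-10 + 7*4) - 1*48659 = (90 + 28² - 5*28)/(-10 + 28) - 48659 = (90 + 784 - 140)/18 - 48659 = (1/18)*734 - 48659 = 367/9 - 48659 = -437564/9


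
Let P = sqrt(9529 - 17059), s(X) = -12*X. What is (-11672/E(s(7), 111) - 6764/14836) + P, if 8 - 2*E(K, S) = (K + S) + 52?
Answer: 86462835/263339 + I*sqrt(7530) ≈ 328.33 + 86.776*I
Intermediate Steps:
E(K, S) = -22 - K/2 - S/2 (E(K, S) = 4 - ((K + S) + 52)/2 = 4 - (52 + K + S)/2 = 4 + (-26 - K/2 - S/2) = -22 - K/2 - S/2)
P = I*sqrt(7530) (P = sqrt(-7530) = I*sqrt(7530) ≈ 86.776*I)
(-11672/E(s(7), 111) - 6764/14836) + P = (-11672/(-22 - (-6)*7 - 1/2*111) - 6764/14836) + I*sqrt(7530) = (-11672/(-22 - 1/2*(-84) - 111/2) - 6764*1/14836) + I*sqrt(7530) = (-11672/(-22 + 42 - 111/2) - 1691/3709) + I*sqrt(7530) = (-11672/(-71/2) - 1691/3709) + I*sqrt(7530) = (-11672*(-2/71) - 1691/3709) + I*sqrt(7530) = (23344/71 - 1691/3709) + I*sqrt(7530) = 86462835/263339 + I*sqrt(7530)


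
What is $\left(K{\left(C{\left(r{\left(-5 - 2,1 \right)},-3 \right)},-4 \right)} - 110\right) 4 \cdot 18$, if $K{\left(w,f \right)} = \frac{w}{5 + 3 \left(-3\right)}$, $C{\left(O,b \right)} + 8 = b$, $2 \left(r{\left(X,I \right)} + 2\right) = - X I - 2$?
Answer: $-7722$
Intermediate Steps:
$r{\left(X,I \right)} = -3 - \frac{I X}{2}$ ($r{\left(X,I \right)} = -2 + \frac{- X I - 2}{2} = -2 + \frac{- I X - 2}{2} = -2 + \frac{-2 - I X}{2} = -2 - \left(1 + \frac{I X}{2}\right) = -3 - \frac{I X}{2}$)
$C{\left(O,b \right)} = -8 + b$
$K{\left(w,f \right)} = - \frac{w}{4}$ ($K{\left(w,f \right)} = \frac{w}{5 - 9} = \frac{w}{-4} = w \left(- \frac{1}{4}\right) = - \frac{w}{4}$)
$\left(K{\left(C{\left(r{\left(-5 - 2,1 \right)},-3 \right)},-4 \right)} - 110\right) 4 \cdot 18 = \left(- \frac{-8 - 3}{4} - 110\right) 4 \cdot 18 = \left(\left(- \frac{1}{4}\right) \left(-11\right) - 110\right) 72 = \left(\frac{11}{4} - 110\right) 72 = \left(- \frac{429}{4}\right) 72 = -7722$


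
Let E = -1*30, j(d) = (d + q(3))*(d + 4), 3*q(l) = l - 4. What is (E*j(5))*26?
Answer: -32760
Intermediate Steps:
q(l) = -4/3 + l/3 (q(l) = (l - 4)/3 = (-4 + l)/3 = -4/3 + l/3)
j(d) = (4 + d)*(-1/3 + d) (j(d) = (d + (-4/3 + (1/3)*3))*(d + 4) = (d + (-4/3 + 1))*(4 + d) = (d - 1/3)*(4 + d) = (-1/3 + d)*(4 + d) = (4 + d)*(-1/3 + d))
E = -30
(E*j(5))*26 = -30*(-4/3 + 5**2 + (11/3)*5)*26 = -30*(-4/3 + 25 + 55/3)*26 = -30*42*26 = -1260*26 = -32760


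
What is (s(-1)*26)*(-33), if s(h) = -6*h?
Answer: -5148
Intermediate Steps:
(s(-1)*26)*(-33) = (-6*(-1)*26)*(-33) = (6*26)*(-33) = 156*(-33) = -5148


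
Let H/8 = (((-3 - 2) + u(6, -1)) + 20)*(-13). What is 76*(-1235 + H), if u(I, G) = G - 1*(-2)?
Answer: -220324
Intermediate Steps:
u(I, G) = 2 + G (u(I, G) = G + 2 = 2 + G)
H = -1664 (H = 8*((((-3 - 2) + (2 - 1)) + 20)*(-13)) = 8*(((-5 + 1) + 20)*(-13)) = 8*((-4 + 20)*(-13)) = 8*(16*(-13)) = 8*(-208) = -1664)
76*(-1235 + H) = 76*(-1235 - 1664) = 76*(-2899) = -220324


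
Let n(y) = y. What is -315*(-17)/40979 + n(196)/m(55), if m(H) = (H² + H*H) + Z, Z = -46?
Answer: 10045826/61509479 ≈ 0.16332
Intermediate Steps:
m(H) = -46 + 2*H² (m(H) = (H² + H*H) - 46 = (H² + H²) - 46 = 2*H² - 46 = -46 + 2*H²)
-315*(-17)/40979 + n(196)/m(55) = -315*(-17)/40979 + 196/(-46 + 2*55²) = 5355*(1/40979) + 196/(-46 + 2*3025) = 5355/40979 + 196/(-46 + 6050) = 5355/40979 + 196/6004 = 5355/40979 + 196*(1/6004) = 5355/40979 + 49/1501 = 10045826/61509479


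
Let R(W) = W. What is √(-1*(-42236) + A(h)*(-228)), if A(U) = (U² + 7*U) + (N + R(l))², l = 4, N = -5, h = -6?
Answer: 4*√2711 ≈ 208.27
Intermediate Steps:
A(U) = 1 + U² + 7*U (A(U) = (U² + 7*U) + (-5 + 4)² = (U² + 7*U) + (-1)² = (U² + 7*U) + 1 = 1 + U² + 7*U)
√(-1*(-42236) + A(h)*(-228)) = √(-1*(-42236) + (1 + (-6)² + 7*(-6))*(-228)) = √(42236 + (1 + 36 - 42)*(-228)) = √(42236 - 5*(-228)) = √(42236 + 1140) = √43376 = 4*√2711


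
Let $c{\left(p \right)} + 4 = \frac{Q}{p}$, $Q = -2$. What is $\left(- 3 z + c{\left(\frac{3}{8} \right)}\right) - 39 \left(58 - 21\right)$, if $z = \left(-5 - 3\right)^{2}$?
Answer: $- \frac{4933}{3} \approx -1644.3$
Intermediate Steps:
$z = 64$ ($z = \left(-8\right)^{2} = 64$)
$c{\left(p \right)} = -4 - \frac{2}{p}$
$\left(- 3 z + c{\left(\frac{3}{8} \right)}\right) - 39 \left(58 - 21\right) = \left(\left(-3\right) 64 - \left(4 + \frac{2}{3 \cdot \frac{1}{8}}\right)\right) - 39 \left(58 - 21\right) = \left(-192 - \left(4 + \frac{2}{3 \cdot \frac{1}{8}}\right)\right) - 1443 = \left(-192 - \left(4 + \frac{2}{\frac{3}{8}}\right)\right) - 1443 = \left(-192 - \frac{28}{3}\right) - 1443 = - \frac{604}{3} - 1443 = - \frac{4933}{3}$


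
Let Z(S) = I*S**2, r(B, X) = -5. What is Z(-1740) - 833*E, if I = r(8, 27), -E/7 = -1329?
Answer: -22887399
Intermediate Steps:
E = 9303 (E = -7*(-1329) = 9303)
I = -5
Z(S) = -5*S**2
Z(-1740) - 833*E = -5*(-1740)**2 - 833*9303 = -5*3027600 - 7749399 = -15138000 - 7749399 = -22887399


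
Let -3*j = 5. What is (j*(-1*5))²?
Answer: 625/9 ≈ 69.444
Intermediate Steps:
j = -5/3 (j = -⅓*5 = -5/3 ≈ -1.6667)
(j*(-1*5))² = (-(-5)*5/3)² = (-5/3*(-5))² = (25/3)² = 625/9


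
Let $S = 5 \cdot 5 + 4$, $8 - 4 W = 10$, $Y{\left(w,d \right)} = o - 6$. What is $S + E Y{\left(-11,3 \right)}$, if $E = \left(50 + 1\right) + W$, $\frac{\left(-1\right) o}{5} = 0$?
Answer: $-274$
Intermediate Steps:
$o = 0$ ($o = \left(-5\right) 0 = 0$)
$Y{\left(w,d \right)} = -6$ ($Y{\left(w,d \right)} = 0 - 6 = -6$)
$W = - \frac{1}{2}$ ($W = 2 - \frac{5}{2} = - \frac{1}{2} \approx -0.5$)
$E = \frac{101}{2}$ ($E = \left(50 + 1\right) - \frac{1}{2} = 51 - \frac{1}{2} = \frac{101}{2} \approx 50.5$)
$S = 29$ ($S = 25 + 4 = 29$)
$S + E Y{\left(-11,3 \right)} = 29 + \frac{101}{2} \left(-6\right) = 29 - 303 = -274$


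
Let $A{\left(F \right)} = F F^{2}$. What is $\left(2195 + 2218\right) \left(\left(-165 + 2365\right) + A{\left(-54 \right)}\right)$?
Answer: $-685180032$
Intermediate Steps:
$A{\left(F \right)} = F^{3}$
$\left(2195 + 2218\right) \left(\left(-165 + 2365\right) + A{\left(-54 \right)}\right) = \left(2195 + 2218\right) \left(\left(-165 + 2365\right) + \left(-54\right)^{3}\right) = 4413 \left(2200 - 157464\right) = 4413 \left(-155264\right) = -685180032$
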